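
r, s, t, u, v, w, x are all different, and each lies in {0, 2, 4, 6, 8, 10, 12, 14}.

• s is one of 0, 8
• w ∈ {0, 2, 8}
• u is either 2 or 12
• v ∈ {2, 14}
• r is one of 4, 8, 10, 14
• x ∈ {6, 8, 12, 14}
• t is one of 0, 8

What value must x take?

6

The 2 variables s and t are confined to {0, 8}, which locks those values in; drop them from r, w, x.
w must be 2 (only option left). So u, v can't be 2.
u's domain is down to {12}, so u = 12. Remove 12 from x.
That leaves v = 14. So r, x can't be 14.
So x = 6.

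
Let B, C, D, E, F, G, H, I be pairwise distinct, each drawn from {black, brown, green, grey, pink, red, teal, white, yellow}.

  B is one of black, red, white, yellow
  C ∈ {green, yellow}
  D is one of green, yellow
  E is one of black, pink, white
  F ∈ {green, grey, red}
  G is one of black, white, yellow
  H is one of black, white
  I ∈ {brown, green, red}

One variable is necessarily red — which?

B

The 8 variables together cover exactly {black, brown, green, grey, pink, red, white, yellow} — 8 values for 8 variables — and brown appears only in I's list, so I = brown.
The 7 still-open variables draw from only 7 values {black, green, grey, pink, red, white, yellow}, so each is used; only F can be grey, hence F = grey.
The 6 still-open variables together cover exactly {black, green, pink, red, white, yellow} — 6 values for 6 variables — and pink appears only in E's list, so E = pink.
The 5 still-open variables together cover exactly {black, green, red, white, yellow} — 5 values for 5 variables — and red appears only in B's list, so B = red.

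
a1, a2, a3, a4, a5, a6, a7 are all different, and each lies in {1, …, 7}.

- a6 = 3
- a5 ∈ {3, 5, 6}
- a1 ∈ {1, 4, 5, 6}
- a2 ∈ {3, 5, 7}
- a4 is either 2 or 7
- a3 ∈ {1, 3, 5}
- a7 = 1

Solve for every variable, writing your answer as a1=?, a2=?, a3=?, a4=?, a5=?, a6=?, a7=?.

a1=4, a2=7, a3=5, a4=2, a5=6, a6=3, a7=1

a6's domain is down to {3}, so a6 = 3. Remove 3 from a2, a3, a5.
a7's domain is down to {1}, so a7 = 1. Eliminate 1 elsewhere: a1, a3.
That leaves a3 = 5. Eliminate 5 elsewhere: a1, a2, a5.
That leaves a5 = 6. Strike 6 from a1.
That leaves a1 = 4.
a2's domain is down to {7}, so a2 = 7. Eliminate 7 elsewhere: a4.
a4 must be 2 (only option left).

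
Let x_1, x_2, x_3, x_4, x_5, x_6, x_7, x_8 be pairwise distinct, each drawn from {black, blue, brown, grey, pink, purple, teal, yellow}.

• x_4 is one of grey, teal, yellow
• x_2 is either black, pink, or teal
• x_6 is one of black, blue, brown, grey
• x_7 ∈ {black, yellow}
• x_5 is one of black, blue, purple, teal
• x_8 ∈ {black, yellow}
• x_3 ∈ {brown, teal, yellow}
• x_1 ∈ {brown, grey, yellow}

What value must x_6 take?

The 8 variables draw from only 8 values {black, blue, brown, grey, pink, purple, teal, yellow}, so each is used; only x_2 can be pink, hence x_2 = pink.
The 7 still-open variables together cover exactly {black, blue, brown, grey, purple, teal, yellow} — 7 values for 7 variables — and purple appears only in x_5's list, so x_5 = purple.
The 6 still-open variables together cover exactly {black, blue, brown, grey, teal, yellow} — 6 values for 6 variables — and blue appears only in x_6's list, so x_6 = blue.

blue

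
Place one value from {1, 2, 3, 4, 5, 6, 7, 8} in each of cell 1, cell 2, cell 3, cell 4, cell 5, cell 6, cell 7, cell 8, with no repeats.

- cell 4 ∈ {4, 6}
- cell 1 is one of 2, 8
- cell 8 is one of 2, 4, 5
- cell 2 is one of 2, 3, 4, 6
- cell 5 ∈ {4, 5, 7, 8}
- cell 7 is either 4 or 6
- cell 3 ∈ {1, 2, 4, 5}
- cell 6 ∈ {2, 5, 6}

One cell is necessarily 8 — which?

cell 1

The 8 variables together cover exactly {1, 2, 3, 4, 5, 6, 7, 8} — 8 values for 8 variables — and 1 appears only in cell 3's list, so cell 3 = 1.
Among the 7 still-open variables, 3 fits only cell 2 (and all 7 values in {2, 3, 4, 5, 6, 7, 8} must be used), so cell 2 = 3.
The 6 still-open variables draw from only 6 values {2, 4, 5, 6, 7, 8}, so each is used; only cell 5 can be 7, hence cell 5 = 7.
Among the 5 still-open variables, 8 fits only cell 1 (and all 5 values in {2, 4, 5, 6, 8} must be used), so cell 1 = 8.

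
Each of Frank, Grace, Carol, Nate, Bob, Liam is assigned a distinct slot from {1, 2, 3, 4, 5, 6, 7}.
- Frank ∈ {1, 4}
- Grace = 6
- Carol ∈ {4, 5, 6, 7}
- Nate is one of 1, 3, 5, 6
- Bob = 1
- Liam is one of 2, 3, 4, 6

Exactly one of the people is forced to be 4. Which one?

Grace has just one choice, so Grace = 6. Eliminate 6 elsewhere: Carol, Nate, Liam.
Bob has just one choice, so Bob = 1. So Frank, Nate can't be 1.
So 4 goes to Frank.

Frank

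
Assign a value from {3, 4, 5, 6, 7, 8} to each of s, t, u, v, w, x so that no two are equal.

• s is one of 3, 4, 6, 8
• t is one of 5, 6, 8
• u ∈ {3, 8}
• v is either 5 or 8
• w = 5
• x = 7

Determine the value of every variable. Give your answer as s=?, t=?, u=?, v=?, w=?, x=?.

s=4, t=6, u=3, v=8, w=5, x=7

w must be 5 (only option left). Eliminate 5 elsewhere: t, v.
x has just one choice, so x = 7.
v's domain is down to {8}, so v = 8. Remove 8 from s, t, u.
t must be 6 (only option left). Remove 6 from s.
u's domain is down to {3}, so u = 3. Strike 3 from s.
s's domain is down to {4}, so s = 4.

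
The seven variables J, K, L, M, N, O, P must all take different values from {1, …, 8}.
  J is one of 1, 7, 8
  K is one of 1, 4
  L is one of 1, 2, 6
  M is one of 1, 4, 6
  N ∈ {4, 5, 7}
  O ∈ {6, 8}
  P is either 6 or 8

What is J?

7

The 7 variables together cover exactly {1, 2, 4, 5, 6, 7, 8} — 7 values for 7 variables — and 2 appears only in L's list, so L = 2.
Among the 6 still-open variables, 5 fits only N (and all 6 values in {1, 4, 5, 6, 7, 8} must be used), so N = 5.
The 5 still-open variables draw from only 5 values {1, 4, 6, 7, 8}, so each is used; only J can be 7, hence J = 7.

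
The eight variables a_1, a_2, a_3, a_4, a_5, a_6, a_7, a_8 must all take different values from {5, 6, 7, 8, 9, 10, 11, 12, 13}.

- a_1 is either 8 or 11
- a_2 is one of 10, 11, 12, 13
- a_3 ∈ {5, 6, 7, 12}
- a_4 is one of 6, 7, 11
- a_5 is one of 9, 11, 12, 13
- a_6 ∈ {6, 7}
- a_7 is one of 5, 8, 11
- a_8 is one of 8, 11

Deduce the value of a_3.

a_1 and a_8 share exactly the 2 values {8, 11}; by pigeonhole those values go to them, so strike 8, 11 from a_2, a_4, a_5, a_7.
a_7 has just one choice, so a_7 = 5. Strike 5 from a_3.
a_4 and a_6 share exactly the 2 values {6, 7}; by pigeonhole those values go to them, so strike 6, 7 from a_3.
So a_3 = 12.

12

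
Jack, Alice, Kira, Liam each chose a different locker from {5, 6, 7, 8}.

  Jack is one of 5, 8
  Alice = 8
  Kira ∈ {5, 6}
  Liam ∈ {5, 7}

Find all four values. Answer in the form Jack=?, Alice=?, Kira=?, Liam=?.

Alice must be 8 (only option left). Eliminate 8 elsewhere: Jack.
Jack must be 5 (only option left). Eliminate 5 elsewhere: Kira, Liam.
Kira's domain is down to {6}, so Kira = 6.
Liam must be 7 (only option left).

Jack=5, Alice=8, Kira=6, Liam=7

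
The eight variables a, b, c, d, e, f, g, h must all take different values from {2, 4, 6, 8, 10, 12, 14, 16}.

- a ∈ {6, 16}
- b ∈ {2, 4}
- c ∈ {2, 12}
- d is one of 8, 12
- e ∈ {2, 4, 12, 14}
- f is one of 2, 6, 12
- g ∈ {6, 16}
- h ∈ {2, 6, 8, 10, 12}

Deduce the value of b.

The 8 variables together cover exactly {2, 4, 6, 8, 10, 12, 14, 16} — 8 values for 8 variables — and 10 appears only in h's list, so h = 10.
The 7 still-open variables together cover exactly {2, 4, 6, 8, 12, 14, 16} — 7 values for 7 variables — and 8 appears only in d's list, so d = 8.
The 6 still-open variables draw from only 6 values {2, 4, 6, 12, 14, 16}, so each is used; only e can be 14, hence e = 14.
The 5 still-open variables together cover exactly {2, 4, 6, 12, 16} — 5 values for 5 variables — and 4 appears only in b's list, so b = 4.

4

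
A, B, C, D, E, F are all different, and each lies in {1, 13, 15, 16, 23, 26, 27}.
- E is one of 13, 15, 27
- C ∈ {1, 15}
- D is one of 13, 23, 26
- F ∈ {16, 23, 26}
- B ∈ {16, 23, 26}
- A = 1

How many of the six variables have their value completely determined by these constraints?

A must be 1 (only option left). Strike 1 from C.
C has just one choice, so C = 15. So E can't be 15.
Determined: A=1, C=15. The other variables each still have more than one consistent value. That makes 2.

2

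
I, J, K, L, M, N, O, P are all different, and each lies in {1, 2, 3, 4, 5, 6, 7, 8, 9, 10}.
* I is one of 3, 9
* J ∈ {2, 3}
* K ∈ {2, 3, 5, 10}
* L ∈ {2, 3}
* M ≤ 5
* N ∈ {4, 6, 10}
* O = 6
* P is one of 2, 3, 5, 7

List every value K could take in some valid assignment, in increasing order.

5, 10

O must be 6 (only option left). Eliminate 6 elsewhere: N.
J and L between them cover only {2, 3} — a naked pair. Remove those values from I, K, M, P.
I must be 9 (only option left).
No further eliminations apply; K can still be any of 5, 10.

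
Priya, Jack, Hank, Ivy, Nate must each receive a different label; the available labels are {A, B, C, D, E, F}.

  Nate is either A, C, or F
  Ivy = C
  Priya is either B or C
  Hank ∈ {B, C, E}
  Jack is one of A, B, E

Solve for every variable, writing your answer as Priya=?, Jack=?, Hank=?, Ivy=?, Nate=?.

Ivy must be C (only option left). So Priya, Hank, Nate can't be C.
Priya must be B (only option left). Remove B from Jack, Hank.
That leaves Hank = E. Remove E from Jack.
Jack's domain is down to {A}, so Jack = A. Strike A from Nate.
Nate must be F (only option left).

Priya=B, Jack=A, Hank=E, Ivy=C, Nate=F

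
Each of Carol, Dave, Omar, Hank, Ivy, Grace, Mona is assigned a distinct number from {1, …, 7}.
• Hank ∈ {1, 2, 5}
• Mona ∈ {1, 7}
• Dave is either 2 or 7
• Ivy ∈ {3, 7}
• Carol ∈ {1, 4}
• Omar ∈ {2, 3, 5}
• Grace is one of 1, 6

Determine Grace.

6

Among the 7 variables, 4 fits only Carol (and all 7 values in {1, 2, 3, 4, 5, 6, 7} must be used), so Carol = 4.
The 6 still-open variables together cover exactly {1, 2, 3, 5, 6, 7} — 6 values for 6 variables — and 6 appears only in Grace's list, so Grace = 6.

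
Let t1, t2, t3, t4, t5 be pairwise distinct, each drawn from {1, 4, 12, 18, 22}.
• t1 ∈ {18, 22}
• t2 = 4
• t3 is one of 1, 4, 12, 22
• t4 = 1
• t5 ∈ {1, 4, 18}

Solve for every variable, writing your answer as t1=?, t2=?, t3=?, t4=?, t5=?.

t2 has just one choice, so t2 = 4. Eliminate 4 elsewhere: t3, t5.
That leaves t4 = 1. So t3, t5 can't be 1.
t5 must be 18 (only option left). Strike 18 from t1.
t1's domain is down to {22}, so t1 = 22. Remove 22 from t3.
t3 must be 12 (only option left).

t1=22, t2=4, t3=12, t4=1, t5=18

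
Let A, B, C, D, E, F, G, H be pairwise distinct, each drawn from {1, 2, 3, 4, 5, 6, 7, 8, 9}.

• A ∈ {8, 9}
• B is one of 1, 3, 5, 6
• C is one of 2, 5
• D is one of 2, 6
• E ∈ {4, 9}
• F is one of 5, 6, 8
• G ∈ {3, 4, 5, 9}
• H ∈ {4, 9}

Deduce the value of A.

The 8 variables draw from only 8 values {1, 2, 3, 4, 5, 6, 8, 9}, so each is used; only B can be 1, hence B = 1.
Among the 7 still-open variables, 3 fits only G (and all 7 values in {2, 3, 4, 5, 6, 8, 9} must be used), so G = 3.
The 2 variables E and H are confined to {4, 9}, which locks those values in; drop them from A.
So A = 8.

8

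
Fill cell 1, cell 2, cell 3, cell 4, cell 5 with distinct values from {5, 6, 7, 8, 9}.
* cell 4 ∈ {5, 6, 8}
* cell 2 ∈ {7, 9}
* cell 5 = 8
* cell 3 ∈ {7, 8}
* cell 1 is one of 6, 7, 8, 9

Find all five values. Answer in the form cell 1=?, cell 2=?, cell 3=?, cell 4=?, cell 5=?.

cell 1=6, cell 2=9, cell 3=7, cell 4=5, cell 5=8

cell 5's domain is down to {8}, so cell 5 = 8. Strike 8 from cell 1, cell 3, cell 4.
cell 3's domain is down to {7}, so cell 3 = 7. Remove 7 from cell 1, cell 2.
cell 2 must be 9 (only option left). So cell 1 can't be 9.
cell 1 has just one choice, so cell 1 = 6. Eliminate 6 elsewhere: cell 4.
That leaves cell 4 = 5.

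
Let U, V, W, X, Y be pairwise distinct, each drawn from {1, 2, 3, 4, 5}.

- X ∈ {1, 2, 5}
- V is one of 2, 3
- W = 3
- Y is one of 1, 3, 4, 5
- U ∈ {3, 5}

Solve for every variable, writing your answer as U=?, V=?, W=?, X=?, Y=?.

W must be 3 (only option left). Strike 3 from U, V, Y.
U's domain is down to {5}, so U = 5. Remove 5 from X, Y.
V has just one choice, so V = 2. Strike 2 from X.
X has just one choice, so X = 1. Strike 1 from Y.
That leaves Y = 4.

U=5, V=2, W=3, X=1, Y=4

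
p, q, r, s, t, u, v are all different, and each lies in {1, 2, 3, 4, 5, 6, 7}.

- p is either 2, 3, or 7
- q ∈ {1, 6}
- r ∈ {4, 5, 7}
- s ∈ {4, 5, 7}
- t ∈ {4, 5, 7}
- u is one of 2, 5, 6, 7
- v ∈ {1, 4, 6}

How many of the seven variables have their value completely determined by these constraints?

The 7 variables together cover exactly {1, 2, 3, 4, 5, 6, 7} — 7 values for 7 variables — and 3 appears only in p's list, so p = 3.
Among the 6 still-open variables, 2 fits only u (and all 6 values in {1, 2, 4, 5, 6, 7} must be used), so u = 2.
r, s, t between them cover only {4, 5, 7} — a naked triple. Remove those values from v.
Determined: p=3, u=2. The other variables each still have more than one consistent value. That makes 2.

2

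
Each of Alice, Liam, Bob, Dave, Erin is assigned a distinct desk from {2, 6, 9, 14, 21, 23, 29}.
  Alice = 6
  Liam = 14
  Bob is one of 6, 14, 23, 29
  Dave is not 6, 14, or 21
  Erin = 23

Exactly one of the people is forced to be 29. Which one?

Alice must be 6 (only option left). Eliminate 6 elsewhere: Bob.
Liam must be 14 (only option left). Remove 14 from Bob.
Erin must be 23 (only option left). Strike 23 from Bob, Dave.
So 29 goes to Bob.

Bob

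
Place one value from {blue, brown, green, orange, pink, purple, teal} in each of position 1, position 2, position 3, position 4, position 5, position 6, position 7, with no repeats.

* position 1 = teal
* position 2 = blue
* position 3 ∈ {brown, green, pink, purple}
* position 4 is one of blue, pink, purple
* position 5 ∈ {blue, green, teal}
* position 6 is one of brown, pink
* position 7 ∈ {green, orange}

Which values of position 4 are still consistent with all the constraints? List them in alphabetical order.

pink, purple

position 1 has just one choice, so position 1 = teal. Eliminate teal elsewhere: position 5.
position 2 has just one choice, so position 2 = blue. Eliminate blue elsewhere: position 4, position 5.
position 5 has just one choice, so position 5 = green. Remove green from position 3, position 7.
position 7 must be orange (only option left).
No further eliminations apply; position 4 can still be any of pink, purple.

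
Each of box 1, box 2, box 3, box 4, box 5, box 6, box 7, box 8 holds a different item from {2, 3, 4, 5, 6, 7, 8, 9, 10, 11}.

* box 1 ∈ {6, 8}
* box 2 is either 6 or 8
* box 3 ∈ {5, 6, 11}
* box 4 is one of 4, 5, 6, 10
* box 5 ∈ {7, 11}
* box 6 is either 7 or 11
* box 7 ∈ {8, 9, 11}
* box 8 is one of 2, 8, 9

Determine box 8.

box 1 and box 2 share exactly the 2 values {6, 8}; by pigeonhole those values go to them, so strike 6, 8 from box 3, box 4, box 7, box 8.
box 5 and box 6 between them cover only {7, 11} — a naked pair. Remove those values from box 3, box 7.
That leaves box 3 = 5. Remove 5 from box 4.
box 7's domain is down to {9}, so box 7 = 9. Remove 9 from box 8.
So box 8 = 2.

2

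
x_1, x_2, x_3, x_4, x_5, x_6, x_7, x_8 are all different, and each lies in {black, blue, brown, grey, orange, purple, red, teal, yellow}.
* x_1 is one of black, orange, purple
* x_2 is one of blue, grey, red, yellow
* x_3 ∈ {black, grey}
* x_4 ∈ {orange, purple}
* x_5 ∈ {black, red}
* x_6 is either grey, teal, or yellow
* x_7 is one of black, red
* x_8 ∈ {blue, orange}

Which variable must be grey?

The 8 variables together cover exactly {black, blue, grey, orange, purple, red, teal, yellow} — 8 values for 8 variables — and teal appears only in x_6's list, so x_6 = teal.
The 7 still-open variables together cover exactly {black, blue, grey, orange, purple, red, yellow} — 7 values for 7 variables — and yellow appears only in x_2's list, so x_2 = yellow.
The 6 still-open variables together cover exactly {black, blue, grey, orange, purple, red} — 6 values for 6 variables — and blue appears only in x_8's list, so x_8 = blue.
Among the 5 still-open variables, grey fits only x_3 (and all 5 values in {black, grey, orange, purple, red} must be used), so x_3 = grey.

x_3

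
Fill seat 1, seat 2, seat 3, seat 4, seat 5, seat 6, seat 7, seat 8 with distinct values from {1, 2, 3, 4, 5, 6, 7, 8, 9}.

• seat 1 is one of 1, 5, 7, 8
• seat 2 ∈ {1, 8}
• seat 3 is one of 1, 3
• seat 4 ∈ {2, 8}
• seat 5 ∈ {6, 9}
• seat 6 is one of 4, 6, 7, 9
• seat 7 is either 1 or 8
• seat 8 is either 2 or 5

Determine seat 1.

seat 2 and seat 7 between them cover only {1, 8} — a naked pair. Remove those values from seat 1, seat 3, seat 4.
seat 3's domain is down to {3}, so seat 3 = 3.
seat 4 has just one choice, so seat 4 = 2. So seat 8 can't be 2.
seat 8 has just one choice, so seat 8 = 5. Eliminate 5 elsewhere: seat 1.
So seat 1 = 7.

7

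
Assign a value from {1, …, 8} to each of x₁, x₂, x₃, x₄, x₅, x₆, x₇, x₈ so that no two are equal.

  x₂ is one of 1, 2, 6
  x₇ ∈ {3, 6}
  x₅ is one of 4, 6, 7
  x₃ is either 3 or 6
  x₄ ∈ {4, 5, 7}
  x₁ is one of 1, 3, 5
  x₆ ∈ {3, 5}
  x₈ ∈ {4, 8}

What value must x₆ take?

5

The 8 variables draw from only 8 values {1, 2, 3, 4, 5, 6, 7, 8}, so each is used; only x₂ can be 2, hence x₂ = 2.
The 7 still-open variables draw from only 7 values {1, 3, 4, 5, 6, 7, 8}, so each is used; only x₁ can be 1, hence x₁ = 1.
The 6 still-open variables together cover exactly {3, 4, 5, 6, 7, 8} — 6 values for 6 variables — and 8 appears only in x₈'s list, so x₈ = 8.
The 2 variables x₃ and x₇ are confined to {3, 6}, which locks those values in; drop them from x₅, x₆.
So x₆ = 5.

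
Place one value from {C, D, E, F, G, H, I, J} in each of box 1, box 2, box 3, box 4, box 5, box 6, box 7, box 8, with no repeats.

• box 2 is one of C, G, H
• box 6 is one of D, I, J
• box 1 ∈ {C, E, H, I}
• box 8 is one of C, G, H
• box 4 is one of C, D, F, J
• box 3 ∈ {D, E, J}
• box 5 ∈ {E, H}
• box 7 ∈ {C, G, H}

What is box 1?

I

The 8 variables draw from only 8 values {C, D, E, F, G, H, I, J}, so each is used; only box 4 can be F, hence box 4 = F.
The 3 variables box 2, box 7, box 8 are confined to {C, G, H}, which locks those values in; drop them from box 1, box 5.
box 5 has just one choice, so box 5 = E. Remove E from box 1, box 3.
So box 1 = I.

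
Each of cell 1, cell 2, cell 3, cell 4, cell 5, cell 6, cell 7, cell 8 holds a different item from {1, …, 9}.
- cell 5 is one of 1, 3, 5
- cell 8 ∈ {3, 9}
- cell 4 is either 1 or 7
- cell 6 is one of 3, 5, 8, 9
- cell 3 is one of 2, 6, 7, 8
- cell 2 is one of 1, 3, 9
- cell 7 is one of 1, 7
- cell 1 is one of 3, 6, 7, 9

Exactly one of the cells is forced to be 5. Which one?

Among the 8 variables, 2 fits only cell 3 (and all 8 values in {1, 2, 3, 5, 6, 7, 8, 9} must be used), so cell 3 = 2.
The 7 still-open variables draw from only 7 values {1, 3, 5, 6, 7, 8, 9}, so each is used; only cell 1 can be 6, hence cell 1 = 6.
The 6 still-open variables together cover exactly {1, 3, 5, 7, 8, 9} — 6 values for 6 variables — and 8 appears only in cell 6's list, so cell 6 = 8.
The 5 still-open variables together cover exactly {1, 3, 5, 7, 9} — 5 values for 5 variables — and 5 appears only in cell 5's list, so cell 5 = 5.

cell 5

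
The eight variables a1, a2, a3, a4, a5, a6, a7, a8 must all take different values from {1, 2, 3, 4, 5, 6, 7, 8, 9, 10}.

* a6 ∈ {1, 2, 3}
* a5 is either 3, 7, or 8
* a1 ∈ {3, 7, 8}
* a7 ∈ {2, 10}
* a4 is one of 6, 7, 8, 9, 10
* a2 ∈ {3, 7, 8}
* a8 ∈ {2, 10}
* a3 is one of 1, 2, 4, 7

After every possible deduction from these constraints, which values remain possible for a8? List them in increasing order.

2, 10

a7 and a8 share exactly the 2 values {2, 10}; by pigeonhole those values go to them, so strike 2, 10 from a3, a4, a6.
The 3 variables a1, a2, a5 are confined to {3, 7, 8}, which locks those values in; drop them from a3, a4, a6.
a6 must be 1 (only option left). Remove 1 from a3.
a3 must be 4 (only option left).
No further eliminations apply; a8 can still be any of 2, 10.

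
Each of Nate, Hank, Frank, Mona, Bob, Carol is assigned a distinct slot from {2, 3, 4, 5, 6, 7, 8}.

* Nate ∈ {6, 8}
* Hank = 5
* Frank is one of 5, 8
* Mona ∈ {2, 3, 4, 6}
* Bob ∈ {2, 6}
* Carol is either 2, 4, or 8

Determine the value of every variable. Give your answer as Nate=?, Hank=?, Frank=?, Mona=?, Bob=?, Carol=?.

Hank has just one choice, so Hank = 5. Eliminate 5 elsewhere: Frank.
Frank has just one choice, so Frank = 8. Eliminate 8 elsewhere: Nate, Carol.
Nate must be 6 (only option left). So Mona, Bob can't be 6.
Bob must be 2 (only option left). Strike 2 from Mona, Carol.
That leaves Carol = 4. So Mona can't be 4.
Mona must be 3 (only option left).

Nate=6, Hank=5, Frank=8, Mona=3, Bob=2, Carol=4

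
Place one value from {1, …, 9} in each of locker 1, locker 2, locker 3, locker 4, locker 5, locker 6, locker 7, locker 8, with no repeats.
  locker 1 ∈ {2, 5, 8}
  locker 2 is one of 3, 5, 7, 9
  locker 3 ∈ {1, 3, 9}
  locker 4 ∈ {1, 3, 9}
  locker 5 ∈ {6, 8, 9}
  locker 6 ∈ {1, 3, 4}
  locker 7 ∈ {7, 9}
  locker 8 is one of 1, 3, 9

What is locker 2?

5

The 3 variables locker 3, locker 4, locker 8 are confined to {1, 3, 9}, which locks those values in; drop them from locker 2, locker 5, locker 6, locker 7.
locker 6's domain is down to {4}, so locker 6 = 4.
That leaves locker 7 = 7. Eliminate 7 elsewhere: locker 2.
So locker 2 = 5.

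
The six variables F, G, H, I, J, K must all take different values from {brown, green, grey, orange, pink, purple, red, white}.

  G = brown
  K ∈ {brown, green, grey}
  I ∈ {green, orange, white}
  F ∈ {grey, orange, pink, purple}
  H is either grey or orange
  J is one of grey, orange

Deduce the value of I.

white

G's domain is down to {brown}, so G = brown. So K can't be brown.
H and J share exactly the 2 values {grey, orange}; by pigeonhole those values go to them, so strike grey, orange from F, I, K.
That leaves K = green. Strike green from I.
So I = white.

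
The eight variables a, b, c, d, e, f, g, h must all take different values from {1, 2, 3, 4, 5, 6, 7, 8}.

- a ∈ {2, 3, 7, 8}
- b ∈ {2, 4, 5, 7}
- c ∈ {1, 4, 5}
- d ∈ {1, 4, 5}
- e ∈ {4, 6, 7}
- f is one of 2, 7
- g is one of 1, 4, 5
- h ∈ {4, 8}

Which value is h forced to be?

The 8 variables draw from only 8 values {1, 2, 3, 4, 5, 6, 7, 8}, so each is used; only a can be 3, hence a = 3.
The 7 still-open variables together cover exactly {1, 2, 4, 5, 6, 7, 8} — 7 values for 7 variables — and 6 appears only in e's list, so e = 6.
The 6 still-open variables draw from only 6 values {1, 2, 4, 5, 7, 8}, so each is used; only h can be 8, hence h = 8.

8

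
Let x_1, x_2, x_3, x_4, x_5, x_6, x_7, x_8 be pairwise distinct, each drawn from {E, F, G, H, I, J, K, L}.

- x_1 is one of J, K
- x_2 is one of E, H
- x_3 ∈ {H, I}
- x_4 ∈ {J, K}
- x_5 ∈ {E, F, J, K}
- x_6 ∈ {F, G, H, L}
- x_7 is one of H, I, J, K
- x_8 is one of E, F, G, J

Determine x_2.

Among the 8 variables, L fits only x_6 (and all 8 values in {E, F, G, H, I, J, K, L} must be used), so x_6 = L.
Among the 7 still-open variables, G fits only x_8 (and all 7 values in {E, F, G, H, I, J, K} must be used), so x_8 = G.
Among the 6 still-open variables, F fits only x_5 (and all 6 values in {E, F, H, I, J, K} must be used), so x_5 = F.
Among the 5 still-open variables, E fits only x_2 (and all 5 values in {E, H, I, J, K} must be used), so x_2 = E.

E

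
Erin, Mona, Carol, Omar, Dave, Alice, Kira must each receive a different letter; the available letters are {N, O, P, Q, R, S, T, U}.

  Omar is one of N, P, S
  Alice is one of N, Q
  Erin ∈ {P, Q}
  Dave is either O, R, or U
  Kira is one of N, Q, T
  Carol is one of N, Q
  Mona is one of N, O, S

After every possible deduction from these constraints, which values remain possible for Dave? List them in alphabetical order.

Carol and Alice share exactly the 2 values {N, Q}; by pigeonhole those values go to them, so strike N, Q from Erin, Mona, Omar, Kira.
Erin's domain is down to {P}, so Erin = P. Eliminate P elsewhere: Omar.
Omar must be S (only option left). Eliminate S elsewhere: Mona.
That leaves Kira = T.
That leaves Mona = O. Strike O from Dave.
No further eliminations apply; Dave can still be any of R, U.

R, U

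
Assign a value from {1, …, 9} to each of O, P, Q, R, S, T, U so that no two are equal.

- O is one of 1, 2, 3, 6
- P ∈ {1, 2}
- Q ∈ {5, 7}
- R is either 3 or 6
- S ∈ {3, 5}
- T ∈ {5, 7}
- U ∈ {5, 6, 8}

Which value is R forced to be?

Among the 7 variables, 8 fits only U (and all 7 values in {1, 2, 3, 5, 6, 7, 8} must be used), so U = 8.
The 2 variables Q and T are confined to {5, 7}, which locks those values in; drop them from S.
S has just one choice, so S = 3. Strike 3 from O, R.
So R = 6.

6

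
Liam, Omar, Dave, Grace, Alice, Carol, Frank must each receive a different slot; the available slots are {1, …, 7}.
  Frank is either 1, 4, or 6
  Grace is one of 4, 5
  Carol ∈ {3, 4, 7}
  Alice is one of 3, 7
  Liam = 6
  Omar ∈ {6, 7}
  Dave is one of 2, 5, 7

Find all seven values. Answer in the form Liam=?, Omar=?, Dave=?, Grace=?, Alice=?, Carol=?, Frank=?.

Liam=6, Omar=7, Dave=2, Grace=5, Alice=3, Carol=4, Frank=1

Liam has just one choice, so Liam = 6. Eliminate 6 elsewhere: Omar, Frank.
Omar's domain is down to {7}, so Omar = 7. Eliminate 7 elsewhere: Dave, Alice, Carol.
Alice has just one choice, so Alice = 3. So Carol can't be 3.
That leaves Carol = 4. So Grace, Frank can't be 4.
Frank's domain is down to {1}, so Frank = 1.
Grace must be 5 (only option left). Eliminate 5 elsewhere: Dave.
Dave must be 2 (only option left).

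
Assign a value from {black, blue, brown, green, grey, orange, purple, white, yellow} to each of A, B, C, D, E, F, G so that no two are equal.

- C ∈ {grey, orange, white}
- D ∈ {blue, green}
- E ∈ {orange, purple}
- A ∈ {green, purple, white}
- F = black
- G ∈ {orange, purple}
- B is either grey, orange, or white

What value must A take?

F's domain is down to {black}, so F = black.
The 6 still-open variables together cover exactly {blue, green, grey, orange, purple, white} — 6 values for 6 variables — and blue appears only in D's list, so D = blue.
The 5 still-open variables together cover exactly {green, grey, orange, purple, white} — 5 values for 5 variables — and green appears only in A's list, so A = green.

green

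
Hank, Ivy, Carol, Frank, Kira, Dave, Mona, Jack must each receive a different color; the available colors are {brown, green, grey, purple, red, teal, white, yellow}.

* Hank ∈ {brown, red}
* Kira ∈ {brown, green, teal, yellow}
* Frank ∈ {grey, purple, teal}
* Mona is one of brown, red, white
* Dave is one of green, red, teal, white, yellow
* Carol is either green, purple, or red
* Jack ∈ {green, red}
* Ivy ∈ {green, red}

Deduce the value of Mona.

white

Among the 8 variables, grey fits only Frank (and all 8 values in {brown, green, grey, purple, red, teal, white, yellow} must be used), so Frank = grey.
Among the 7 still-open variables, purple fits only Carol (and all 7 values in {brown, green, purple, red, teal, white, yellow} must be used), so Carol = purple.
Ivy and Jack share exactly the 2 values {green, red}; by pigeonhole those values go to them, so strike green, red from Hank, Kira, Dave, Mona.
Hank's domain is down to {brown}, so Hank = brown. So Kira, Mona can't be brown.
So Mona = white.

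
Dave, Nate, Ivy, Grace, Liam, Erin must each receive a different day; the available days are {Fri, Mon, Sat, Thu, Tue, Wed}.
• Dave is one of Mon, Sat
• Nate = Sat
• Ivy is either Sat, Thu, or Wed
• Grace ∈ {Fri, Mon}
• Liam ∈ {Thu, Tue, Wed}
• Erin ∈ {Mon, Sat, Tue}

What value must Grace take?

Nate must be Sat (only option left). Strike Sat from Dave, Ivy, Erin.
Dave must be Mon (only option left). So Grace, Erin can't be Mon.
So Grace = Fri.

Fri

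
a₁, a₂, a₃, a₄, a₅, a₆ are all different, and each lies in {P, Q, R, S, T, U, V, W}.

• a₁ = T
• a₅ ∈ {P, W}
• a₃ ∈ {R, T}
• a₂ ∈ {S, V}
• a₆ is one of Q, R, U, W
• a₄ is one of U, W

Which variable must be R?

a₃

a₁ has just one choice, so a₁ = T. Eliminate T elsewhere: a₃.
So R goes to a₃.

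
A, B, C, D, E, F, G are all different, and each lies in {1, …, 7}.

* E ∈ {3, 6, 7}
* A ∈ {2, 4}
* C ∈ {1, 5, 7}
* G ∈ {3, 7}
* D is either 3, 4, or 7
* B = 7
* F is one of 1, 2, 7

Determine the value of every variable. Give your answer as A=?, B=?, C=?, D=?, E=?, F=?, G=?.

A=2, B=7, C=5, D=4, E=6, F=1, G=3

B's domain is down to {7}, so B = 7. Eliminate 7 elsewhere: C, D, E, F, G.
G has just one choice, so G = 3. Remove 3 from D, E.
D's domain is down to {4}, so D = 4. So A can't be 4.
E has just one choice, so E = 6.
A has just one choice, so A = 2. Remove 2 from F.
F's domain is down to {1}, so F = 1. Eliminate 1 elsewhere: C.
C has just one choice, so C = 5.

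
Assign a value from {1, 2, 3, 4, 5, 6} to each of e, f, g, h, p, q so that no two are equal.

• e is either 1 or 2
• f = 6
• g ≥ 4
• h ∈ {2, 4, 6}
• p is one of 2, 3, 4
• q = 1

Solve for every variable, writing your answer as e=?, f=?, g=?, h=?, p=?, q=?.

e=2, f=6, g=5, h=4, p=3, q=1

f has just one choice, so f = 6. Strike 6 from g, h.
q must be 1 (only option left). So e can't be 1.
e must be 2 (only option left). Remove 2 from h, p.
h has just one choice, so h = 4. So g, p can't be 4.
p must be 3 (only option left).
g's domain is down to {5}, so g = 5.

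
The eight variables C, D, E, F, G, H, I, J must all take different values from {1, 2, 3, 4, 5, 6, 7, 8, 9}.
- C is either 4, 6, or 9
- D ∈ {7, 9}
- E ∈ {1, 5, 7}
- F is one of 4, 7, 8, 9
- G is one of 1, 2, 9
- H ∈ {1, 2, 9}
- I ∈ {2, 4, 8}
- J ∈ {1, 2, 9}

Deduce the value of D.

The 8 variables draw from only 8 values {1, 2, 4, 5, 6, 7, 8, 9}, so each is used; only E can be 5, hence E = 5.
Among the 7 still-open variables, 6 fits only C (and all 7 values in {1, 2, 4, 6, 7, 8, 9} must be used), so C = 6.
The 3 variables G, H, J are confined to {1, 2, 9}, which locks those values in; drop them from D, F, I.
So D = 7.

7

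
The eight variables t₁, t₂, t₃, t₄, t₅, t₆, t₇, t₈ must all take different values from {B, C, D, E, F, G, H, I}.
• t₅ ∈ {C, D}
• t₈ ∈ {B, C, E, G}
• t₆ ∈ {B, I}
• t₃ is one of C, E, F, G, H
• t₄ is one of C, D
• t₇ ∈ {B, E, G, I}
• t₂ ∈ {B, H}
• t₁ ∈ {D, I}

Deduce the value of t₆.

The 8 variables together cover exactly {B, C, D, E, F, G, H, I} — 8 values for 8 variables — and F appears only in t₃'s list, so t₃ = F.
Among the 7 still-open variables, H fits only t₂ (and all 7 values in {B, C, D, E, G, H, I} must be used), so t₂ = H.
The 2 variables t₄ and t₅ are confined to {C, D}, which locks those values in; drop them from t₁, t₈.
t₁ has just one choice, so t₁ = I. Eliminate I elsewhere: t₆, t₇.
So t₆ = B.

B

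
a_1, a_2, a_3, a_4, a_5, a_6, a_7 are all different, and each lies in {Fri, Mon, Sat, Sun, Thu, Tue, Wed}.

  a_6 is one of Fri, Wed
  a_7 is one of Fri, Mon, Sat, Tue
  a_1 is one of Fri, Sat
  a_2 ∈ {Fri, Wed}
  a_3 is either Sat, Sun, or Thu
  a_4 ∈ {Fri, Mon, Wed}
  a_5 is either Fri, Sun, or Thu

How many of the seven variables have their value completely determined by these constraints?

Among the 7 variables, Tue fits only a_7 (and all 7 values in {Fri, Mon, Sat, Sun, Thu, Tue, Wed} must be used), so a_7 = Tue.
The 6 still-open variables together cover exactly {Fri, Mon, Sat, Sun, Thu, Wed} — 6 values for 6 variables — and Mon appears only in a_4's list, so a_4 = Mon.
a_2 and a_6 share exactly the 2 values {Fri, Wed}; by pigeonhole those values go to them, so strike Fri, Wed from a_1, a_5.
a_1's domain is down to {Sat}, so a_1 = Sat. Remove Sat from a_3.
Determined: a_1=Sat, a_4=Mon, a_7=Tue. The other variables each still have more than one consistent value. That makes 3.

3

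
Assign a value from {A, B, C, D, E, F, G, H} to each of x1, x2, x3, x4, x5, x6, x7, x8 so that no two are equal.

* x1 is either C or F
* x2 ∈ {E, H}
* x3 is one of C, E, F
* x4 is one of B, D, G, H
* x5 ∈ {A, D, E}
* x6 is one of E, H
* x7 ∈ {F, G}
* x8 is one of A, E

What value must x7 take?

G

Among the 8 variables, B fits only x4 (and all 8 values in {A, B, C, D, E, F, G, H} must be used), so x4 = B.
The 7 still-open variables draw from only 7 values {A, C, D, E, F, G, H}, so each is used; only x5 can be D, hence x5 = D.
Among the 6 still-open variables, A fits only x8 (and all 6 values in {A, C, E, F, G, H} must be used), so x8 = A.
The 5 still-open variables draw from only 5 values {C, E, F, G, H}, so each is used; only x7 can be G, hence x7 = G.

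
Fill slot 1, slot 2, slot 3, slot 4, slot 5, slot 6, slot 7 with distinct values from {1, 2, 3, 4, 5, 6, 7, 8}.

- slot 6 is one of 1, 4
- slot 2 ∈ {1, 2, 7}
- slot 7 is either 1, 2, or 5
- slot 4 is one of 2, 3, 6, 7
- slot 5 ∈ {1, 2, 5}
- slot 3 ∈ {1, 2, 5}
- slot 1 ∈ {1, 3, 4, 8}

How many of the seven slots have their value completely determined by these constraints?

2

The 3 variables slot 3, slot 5, slot 7 are confined to {1, 2, 5}, which locks those values in; drop them from slot 1, slot 2, slot 4, slot 6.
slot 2 has just one choice, so slot 2 = 7. Remove 7 from slot 4.
That leaves slot 6 = 4. So slot 1 can't be 4.
Determined: slot 2=7, slot 6=4. The other slots each still have more than one consistent value. That makes 2.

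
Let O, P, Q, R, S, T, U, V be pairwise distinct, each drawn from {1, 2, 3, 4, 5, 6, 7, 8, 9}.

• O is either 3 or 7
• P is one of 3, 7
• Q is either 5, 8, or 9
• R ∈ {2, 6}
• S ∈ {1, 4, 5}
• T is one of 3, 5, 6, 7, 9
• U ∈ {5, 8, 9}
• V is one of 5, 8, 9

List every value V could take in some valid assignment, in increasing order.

5, 8, 9

The 2 variables O and P are confined to {3, 7}, which locks those values in; drop them from T.
The 3 variables Q, U, V are confined to {5, 8, 9}, which locks those values in; drop them from S, T.
That leaves T = 6. Remove 6 from R.
R's domain is down to {2}, so R = 2.
No further eliminations apply; V can still be any of 5, 8, 9.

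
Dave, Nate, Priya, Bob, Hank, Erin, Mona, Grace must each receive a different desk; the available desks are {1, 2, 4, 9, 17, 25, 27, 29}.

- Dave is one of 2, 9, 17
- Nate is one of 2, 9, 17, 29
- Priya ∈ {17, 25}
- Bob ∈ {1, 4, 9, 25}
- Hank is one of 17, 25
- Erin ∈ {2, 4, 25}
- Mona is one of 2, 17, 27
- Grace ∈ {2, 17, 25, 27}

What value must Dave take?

9

Among the 8 variables, 1 fits only Bob (and all 8 values in {1, 2, 4, 9, 17, 25, 27, 29} must be used), so Bob = 1.
The 7 still-open variables together cover exactly {2, 4, 9, 17, 25, 27, 29} — 7 values for 7 variables — and 4 appears only in Erin's list, so Erin = 4.
The 6 still-open variables together cover exactly {2, 9, 17, 25, 27, 29} — 6 values for 6 variables — and 29 appears only in Nate's list, so Nate = 29.
The 5 still-open variables together cover exactly {2, 9, 17, 25, 27} — 5 values for 5 variables — and 9 appears only in Dave's list, so Dave = 9.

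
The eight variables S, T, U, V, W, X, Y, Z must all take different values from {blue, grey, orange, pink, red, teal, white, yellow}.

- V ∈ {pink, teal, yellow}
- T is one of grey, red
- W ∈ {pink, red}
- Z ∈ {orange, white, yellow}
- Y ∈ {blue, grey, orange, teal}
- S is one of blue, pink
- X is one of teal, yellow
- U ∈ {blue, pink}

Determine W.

red

The 8 variables together cover exactly {blue, grey, orange, pink, red, teal, white, yellow} — 8 values for 8 variables — and white appears only in Z's list, so Z = white.
The 7 still-open variables together cover exactly {blue, grey, orange, pink, red, teal, yellow} — 7 values for 7 variables — and orange appears only in Y's list, so Y = orange.
The 6 still-open variables draw from only 6 values {blue, grey, pink, red, teal, yellow}, so each is used; only T can be grey, hence T = grey.
The 5 still-open variables draw from only 5 values {blue, pink, red, teal, yellow}, so each is used; only W can be red, hence W = red.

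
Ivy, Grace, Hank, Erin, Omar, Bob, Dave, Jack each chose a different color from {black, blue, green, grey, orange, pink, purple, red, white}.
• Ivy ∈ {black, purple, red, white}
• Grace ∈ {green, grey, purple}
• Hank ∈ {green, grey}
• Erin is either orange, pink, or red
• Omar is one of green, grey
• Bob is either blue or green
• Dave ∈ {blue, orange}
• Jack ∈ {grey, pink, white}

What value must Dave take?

Hank and Omar between them cover only {green, grey} — a naked pair. Remove those values from Grace, Bob, Jack.
That leaves Grace = purple. Strike purple from Ivy.
Bob must be blue (only option left). Strike blue from Dave.
So Dave = orange.

orange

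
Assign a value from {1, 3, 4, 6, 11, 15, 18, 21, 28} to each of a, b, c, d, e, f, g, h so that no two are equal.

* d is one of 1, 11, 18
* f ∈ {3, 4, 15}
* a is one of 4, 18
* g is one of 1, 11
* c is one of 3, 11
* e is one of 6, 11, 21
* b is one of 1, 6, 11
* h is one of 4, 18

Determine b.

6

Among the 8 variables, 15 fits only f (and all 8 values in {1, 3, 4, 6, 11, 15, 18, 21} must be used), so f = 15.
The 7 still-open variables together cover exactly {1, 3, 4, 6, 11, 18, 21} — 7 values for 7 variables — and 3 appears only in c's list, so c = 3.
The 6 still-open variables draw from only 6 values {1, 4, 6, 11, 18, 21}, so each is used; only e can be 21, hence e = 21.
The 5 still-open variables draw from only 5 values {1, 4, 6, 11, 18}, so each is used; only b can be 6, hence b = 6.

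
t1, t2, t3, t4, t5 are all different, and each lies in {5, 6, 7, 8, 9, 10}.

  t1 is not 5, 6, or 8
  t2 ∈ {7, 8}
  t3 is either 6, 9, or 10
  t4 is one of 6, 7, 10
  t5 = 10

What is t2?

8

t5's domain is down to {10}, so t5 = 10. Remove 10 from t1, t3, t4.
The 4 still-open variables draw from only 4 values {6, 7, 8, 9}, so each is used; only t2 can be 8, hence t2 = 8.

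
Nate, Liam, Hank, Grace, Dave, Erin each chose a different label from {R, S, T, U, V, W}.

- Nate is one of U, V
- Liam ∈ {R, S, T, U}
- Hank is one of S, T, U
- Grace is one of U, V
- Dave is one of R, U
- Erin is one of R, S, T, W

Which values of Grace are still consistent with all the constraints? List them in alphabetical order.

U, V

Among the 6 variables, W fits only Erin (and all 6 values in {R, S, T, U, V, W} must be used), so Erin = W.
The 2 variables Nate and Grace are confined to {U, V}, which locks those values in; drop them from Liam, Hank, Dave.
Dave's domain is down to {R}, so Dave = R. Eliminate R elsewhere: Liam.
No further eliminations apply; Grace can still be any of U, V.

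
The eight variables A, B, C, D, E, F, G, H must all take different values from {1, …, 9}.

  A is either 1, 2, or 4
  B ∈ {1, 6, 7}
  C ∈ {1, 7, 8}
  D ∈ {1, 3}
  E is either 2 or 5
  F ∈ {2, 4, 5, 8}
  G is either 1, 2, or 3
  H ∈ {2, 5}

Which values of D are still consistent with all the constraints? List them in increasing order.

The 8 variables together cover exactly {1, 2, 3, 4, 5, 6, 7, 8} — 8 values for 8 variables — and 6 appears only in B's list, so B = 6.
The 7 still-open variables together cover exactly {1, 2, 3, 4, 5, 7, 8} — 7 values for 7 variables — and 7 appears only in C's list, so C = 7.
The 6 still-open variables together cover exactly {1, 2, 3, 4, 5, 8} — 6 values for 6 variables — and 8 appears only in F's list, so F = 8.
The 5 still-open variables draw from only 5 values {1, 2, 3, 4, 5}, so each is used; only A can be 4, hence A = 4.
The 2 variables E and H are confined to {2, 5}, which locks those values in; drop them from G.
No further eliminations apply; D can still be any of 1, 3.

1, 3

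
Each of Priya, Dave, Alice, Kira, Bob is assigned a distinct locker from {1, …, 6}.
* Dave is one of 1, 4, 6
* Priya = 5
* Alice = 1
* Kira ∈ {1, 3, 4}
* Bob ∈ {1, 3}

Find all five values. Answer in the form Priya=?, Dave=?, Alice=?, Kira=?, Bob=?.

Priya=5, Dave=6, Alice=1, Kira=4, Bob=3

Priya must be 5 (only option left).
Alice has just one choice, so Alice = 1. Eliminate 1 elsewhere: Dave, Kira, Bob.
Bob must be 3 (only option left). Eliminate 3 elsewhere: Kira.
Kira's domain is down to {4}, so Kira = 4. Eliminate 4 elsewhere: Dave.
Dave must be 6 (only option left).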